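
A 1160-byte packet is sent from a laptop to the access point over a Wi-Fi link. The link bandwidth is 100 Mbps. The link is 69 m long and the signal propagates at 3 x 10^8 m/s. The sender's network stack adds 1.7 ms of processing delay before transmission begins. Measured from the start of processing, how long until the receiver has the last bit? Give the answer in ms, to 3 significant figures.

1.79 ms

L = 1160 × 8 = 9280 bits.
Transmission delay = L/R = 9280 / 100000000 = 0.0928 ms.
Propagation delay = d/s = 69 m / 300000000 m/s = 0.00023 ms.
Plus processing delay 1.7 ms = 1.7 ms.
Total = 1.79 ms.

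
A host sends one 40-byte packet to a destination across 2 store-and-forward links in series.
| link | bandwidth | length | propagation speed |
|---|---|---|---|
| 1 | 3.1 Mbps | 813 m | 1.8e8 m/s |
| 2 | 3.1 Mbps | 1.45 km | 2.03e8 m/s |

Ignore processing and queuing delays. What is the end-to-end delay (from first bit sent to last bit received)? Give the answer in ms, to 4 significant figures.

0.2181 ms

L = 40 × 8 = 320 bits.
Transmission delay per hop = L/R = 320/3100000 = 0.103226 ms; 2 hops → 0.206452 ms.
Propagation delays (d/s per hop): 0.00451667, 0.00714286 ms; sum = 0.0116595 ms.
End-to-end = 0.2181 ms.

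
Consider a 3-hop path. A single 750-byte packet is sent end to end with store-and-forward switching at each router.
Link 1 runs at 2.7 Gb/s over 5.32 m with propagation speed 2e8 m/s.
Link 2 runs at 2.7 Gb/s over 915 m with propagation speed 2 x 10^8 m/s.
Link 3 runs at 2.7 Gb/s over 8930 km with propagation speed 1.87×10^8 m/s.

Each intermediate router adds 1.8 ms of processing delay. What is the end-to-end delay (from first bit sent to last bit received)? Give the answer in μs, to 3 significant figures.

L = 750 × 8 = 6000 bits.
Transmission delay per hop = L/R = 6000/2700000000 = 2.22222 μs; 3 hops → 6.66667 μs.
Propagation delays (d/s per hop): 0.0266, 4.575, 47754 μs; sum = 47758.6 μs.
Processing at 2 router(s): 2 × 1.8 ms = 3600 μs.
End-to-end = 51400 μs.

51400 μs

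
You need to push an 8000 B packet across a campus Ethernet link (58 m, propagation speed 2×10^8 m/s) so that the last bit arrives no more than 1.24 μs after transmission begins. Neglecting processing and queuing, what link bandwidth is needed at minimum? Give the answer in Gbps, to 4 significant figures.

67.37 Gbps

L = 64000 bits.
Propagation delay = 58 / 200000000 = 0.29 μs.
Transmission budget = 1.24 − 0.29 = 0.95 μs.
R ≥ L / t_tx = 64000 bits / 9.5e-07 s = 67.37 Gbps.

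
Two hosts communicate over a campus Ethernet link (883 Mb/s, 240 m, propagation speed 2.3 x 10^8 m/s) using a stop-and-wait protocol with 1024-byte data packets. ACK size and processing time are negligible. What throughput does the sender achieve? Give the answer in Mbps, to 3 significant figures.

t_tx = L/R = 8192/883000000 = 9.27746e-06 s.
t_prop = 240/2.3e+08 = 1.04348e-06 s; RTT = 2.08696e-06 s.
Cycle = t_tx + RTT = 1.13644e-05 s.
Throughput = L / cycle = 8192 / 1.13644e-05 = 721 Mbps.

721 Mbps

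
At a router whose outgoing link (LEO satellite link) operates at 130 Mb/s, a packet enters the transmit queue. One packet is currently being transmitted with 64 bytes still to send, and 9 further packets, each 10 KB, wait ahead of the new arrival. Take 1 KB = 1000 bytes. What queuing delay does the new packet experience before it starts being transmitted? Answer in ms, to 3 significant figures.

Each queued packet: L/R = 80000/130000000 = 0.615385 ms.
9 queued → 5.53846 ms.
Plus remaining 512 bits of current packet: 0.00393846 ms.
Queuing delay = 5.54 ms.

5.54 ms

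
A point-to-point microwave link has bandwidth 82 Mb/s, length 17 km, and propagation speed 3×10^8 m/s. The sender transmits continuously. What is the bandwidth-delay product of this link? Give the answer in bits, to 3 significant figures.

Propagation delay = 17000 / 300000000 = 5.66667e-05 s.
BDP = R × t_prop = 82000000 × 5.66667e-05 = 4646.67 bits.

4650 bits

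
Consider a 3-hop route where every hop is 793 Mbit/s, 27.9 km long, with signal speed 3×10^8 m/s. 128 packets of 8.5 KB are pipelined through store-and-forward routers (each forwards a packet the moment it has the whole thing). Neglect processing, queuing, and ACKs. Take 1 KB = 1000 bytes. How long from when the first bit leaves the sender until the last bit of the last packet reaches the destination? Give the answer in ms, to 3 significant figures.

Per-hop transmission t_tx = L/R = 68000/793000000 = 0.0857503 ms.
Per-hop propagation t_prop = 27900/300000000 = 0.093 ms.
Pipeline fill: first packet needs 3·t_tx to clear all hops; remaining 127 packets each add one t_tx.
Total = (3+128-1)·t_tx + 3·t_prop = 130·0.0857503 + 3·0.093 = 11.4 ms.

11.4 ms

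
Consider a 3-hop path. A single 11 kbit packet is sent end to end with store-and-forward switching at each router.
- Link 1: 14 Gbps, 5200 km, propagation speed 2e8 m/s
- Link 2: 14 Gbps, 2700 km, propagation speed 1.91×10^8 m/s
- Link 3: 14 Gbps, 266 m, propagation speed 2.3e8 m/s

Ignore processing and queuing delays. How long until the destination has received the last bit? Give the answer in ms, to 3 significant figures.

L = 11000 bits.
Transmission delay per hop = L/R = 11000/14000000000 = 0.000785714 ms; 3 hops → 0.00235714 ms.
Propagation delays (d/s per hop): 26, 14.1361, 0.00115652 ms; sum = 40.1373 ms.
End-to-end = 40.1 ms.

40.1 ms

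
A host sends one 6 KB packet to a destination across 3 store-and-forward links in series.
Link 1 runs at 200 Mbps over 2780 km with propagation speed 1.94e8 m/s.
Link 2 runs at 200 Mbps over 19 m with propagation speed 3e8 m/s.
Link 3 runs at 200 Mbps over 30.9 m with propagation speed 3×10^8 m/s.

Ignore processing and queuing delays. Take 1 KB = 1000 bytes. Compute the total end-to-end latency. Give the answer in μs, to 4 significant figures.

15050 μs

L = 48000 bits.
Transmission delay per hop = L/R = 48000/200000000 = 240 μs; 3 hops → 720 μs.
Propagation delays (d/s per hop): 14329.9, 0.0633333, 0.103 μs; sum = 14330.1 μs.
End-to-end = 15050 μs.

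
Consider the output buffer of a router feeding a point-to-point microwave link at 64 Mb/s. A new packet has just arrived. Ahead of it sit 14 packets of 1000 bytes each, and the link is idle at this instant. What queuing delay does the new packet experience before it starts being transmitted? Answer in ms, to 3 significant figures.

1.75 ms

Each queued packet: L/R = 8000/64000000 = 0.125 ms.
14 queued → 1.75 ms.
Queuing delay = 1.75 ms.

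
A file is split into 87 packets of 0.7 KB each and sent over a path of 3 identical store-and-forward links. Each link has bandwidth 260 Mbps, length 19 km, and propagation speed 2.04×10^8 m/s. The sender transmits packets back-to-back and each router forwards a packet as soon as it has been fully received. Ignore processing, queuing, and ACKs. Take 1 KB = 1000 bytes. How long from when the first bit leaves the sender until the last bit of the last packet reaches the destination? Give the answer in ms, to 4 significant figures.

2.196 ms

Per-hop transmission t_tx = L/R = 5600/260000000 = 0.0215385 ms.
Per-hop propagation t_prop = 19000/204000000 = 0.0931373 ms.
Pipeline fill: first packet needs 3·t_tx to clear all hops; remaining 86 packets each add one t_tx.
Total = (3+87-1)·t_tx + 3·t_prop = 89·0.0215385 + 3·0.0931373 = 2.196 ms.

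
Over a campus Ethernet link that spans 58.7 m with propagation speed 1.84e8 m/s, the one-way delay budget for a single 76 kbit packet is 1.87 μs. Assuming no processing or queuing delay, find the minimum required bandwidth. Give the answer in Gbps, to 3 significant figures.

Propagation delay = 58.7 / 184000000 = 0.319022 μs.
Transmission budget = 1.87 − 0.319022 = 1.55098 μs.
R ≥ L / t_tx = 76000 bits / 1.55098e-06 s = 49.0 Gbps.

49.0 Gbps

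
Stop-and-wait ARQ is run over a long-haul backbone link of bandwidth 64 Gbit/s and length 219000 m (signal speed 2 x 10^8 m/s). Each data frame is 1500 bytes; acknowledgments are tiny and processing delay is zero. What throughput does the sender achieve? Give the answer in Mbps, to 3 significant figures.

t_tx = L/R = 12000/64000000000 = 1.875e-07 s.
t_prop = 219000/200000000 = 0.001095 s; RTT = 0.00219 s.
Cycle = t_tx + RTT = 0.00219019 s.
Throughput = L / cycle = 12000 / 0.00219019 = 5.48 Mbps.

5.48 Mbps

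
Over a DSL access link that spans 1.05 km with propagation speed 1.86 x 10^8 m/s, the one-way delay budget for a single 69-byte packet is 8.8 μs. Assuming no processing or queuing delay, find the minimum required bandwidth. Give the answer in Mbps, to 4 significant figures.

175.0 Mbps

L = 552 bits.
Propagation delay = 1050 / 186000000 = 5.64516 μs.
Transmission budget = 8.8 − 5.64516 = 3.15484 μs.
R ≥ L / t_tx = 552 bits / 3.15484e-06 s = 175.0 Mbps.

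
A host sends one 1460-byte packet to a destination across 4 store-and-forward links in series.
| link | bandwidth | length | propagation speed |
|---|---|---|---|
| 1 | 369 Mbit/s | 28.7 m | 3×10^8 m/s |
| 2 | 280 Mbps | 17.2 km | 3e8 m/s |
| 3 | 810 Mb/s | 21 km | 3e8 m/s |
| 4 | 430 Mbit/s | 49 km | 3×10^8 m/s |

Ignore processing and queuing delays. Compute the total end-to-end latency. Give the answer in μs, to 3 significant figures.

L = 1460 × 8 = 11680 bits.
Transmission delays (L/R per hop): 31.6531, 41.7143, 14.4198, 27.1628 μs; sum = 114.95 μs.
Propagation delays (d/s per hop): 0.0956667, 57.3333, 70, 163.333 μs; sum = 290.762 μs.
End-to-end = 406 μs.

406 μs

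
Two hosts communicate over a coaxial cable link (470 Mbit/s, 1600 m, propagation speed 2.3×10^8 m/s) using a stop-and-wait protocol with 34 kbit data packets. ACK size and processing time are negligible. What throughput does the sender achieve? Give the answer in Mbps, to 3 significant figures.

394 Mbps

t_tx = L/R = 34000/470000000 = 7.23404e-05 s.
t_prop = 1600/2.3e+08 = 6.95652e-06 s; RTT = 1.3913e-05 s.
Cycle = t_tx + RTT = 8.62535e-05 s.
Throughput = L / cycle = 34000 / 8.62535e-05 = 394 Mbps.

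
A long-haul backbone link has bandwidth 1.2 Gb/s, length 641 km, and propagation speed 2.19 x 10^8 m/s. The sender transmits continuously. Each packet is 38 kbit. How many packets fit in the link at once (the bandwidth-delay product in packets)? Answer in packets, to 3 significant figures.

92.4 packets

Propagation delay = 641000 / 219000000 = 0.00292694 s.
BDP = R × t_prop = 1200000000 × 0.00292694 = 3512330 bits.
In packets of 38000 bits: 92.4 packets.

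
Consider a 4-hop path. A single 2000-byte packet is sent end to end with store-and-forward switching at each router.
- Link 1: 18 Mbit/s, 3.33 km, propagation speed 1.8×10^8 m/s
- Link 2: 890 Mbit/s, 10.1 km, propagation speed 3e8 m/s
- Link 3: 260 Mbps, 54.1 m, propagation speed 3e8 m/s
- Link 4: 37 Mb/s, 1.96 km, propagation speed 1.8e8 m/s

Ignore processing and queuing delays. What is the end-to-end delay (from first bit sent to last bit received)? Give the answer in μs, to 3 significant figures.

L = 2000 × 8 = 16000 bits.
Transmission delays (L/R per hop): 888.889, 17.9775, 61.5385, 432.432 μs; sum = 1400.84 μs.
Propagation delays (d/s per hop): 18.5, 33.6667, 0.180333, 10.8889 μs; sum = 63.2359 μs.
End-to-end = 1460 μs.

1460 μs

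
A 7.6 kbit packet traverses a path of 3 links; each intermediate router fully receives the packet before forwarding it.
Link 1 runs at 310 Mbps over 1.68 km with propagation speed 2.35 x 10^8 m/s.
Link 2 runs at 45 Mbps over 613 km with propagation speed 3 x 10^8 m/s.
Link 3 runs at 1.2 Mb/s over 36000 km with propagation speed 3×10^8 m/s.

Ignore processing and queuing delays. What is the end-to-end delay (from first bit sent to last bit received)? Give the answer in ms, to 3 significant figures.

L = 7600 bits.
Transmission delays (L/R per hop): 0.0245161, 0.168889, 6.33333 ms; sum = 6.52674 ms.
Propagation delays (d/s per hop): 0.00714894, 2.04333, 120 ms; sum = 122.05 ms.
End-to-end = 129 ms.

129 ms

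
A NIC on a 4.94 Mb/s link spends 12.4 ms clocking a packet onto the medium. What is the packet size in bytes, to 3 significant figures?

L = R × t_tx = 4940000 b/s × 0.0124 s = 61256 bits.
In bytes: 61256 / 8 = 7660 bytes.

7660 bytes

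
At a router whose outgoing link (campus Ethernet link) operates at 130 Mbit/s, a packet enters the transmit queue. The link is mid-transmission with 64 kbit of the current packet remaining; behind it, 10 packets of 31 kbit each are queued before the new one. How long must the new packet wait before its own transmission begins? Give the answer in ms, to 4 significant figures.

Each queued packet: L/R = 31000/130000000 = 0.238462 ms.
10 queued → 2.38462 ms.
Plus remaining 64000 bits of current packet: 0.492308 ms.
Queuing delay = 2.877 ms.

2.877 ms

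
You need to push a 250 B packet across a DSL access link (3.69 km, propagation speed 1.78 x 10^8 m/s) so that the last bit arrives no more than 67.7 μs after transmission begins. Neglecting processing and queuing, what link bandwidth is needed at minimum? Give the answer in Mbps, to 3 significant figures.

42.6 Mbps

L = 2000 bits.
Propagation delay = 3690 / 178000000 = 20.7303 μs.
Transmission budget = 67.7 − 20.7303 = 46.9697 μs.
R ≥ L / t_tx = 2000 bits / 4.69697e-05 s = 42.6 Mbps.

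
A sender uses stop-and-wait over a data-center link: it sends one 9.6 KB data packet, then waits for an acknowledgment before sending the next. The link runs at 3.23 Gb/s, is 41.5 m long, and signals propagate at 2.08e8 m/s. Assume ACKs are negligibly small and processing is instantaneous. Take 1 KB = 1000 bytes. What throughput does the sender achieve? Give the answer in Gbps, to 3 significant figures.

t_tx = L/R = 76800/3230000000 = 2.37771e-05 s.
t_prop = 41.5/208000000 = 1.99519e-07 s; RTT = 3.99038e-07 s.
Cycle = t_tx + RTT = 2.41761e-05 s.
Throughput = L / cycle = 76800 / 2.41761e-05 = 3.18 Gbps.

3.18 Gbps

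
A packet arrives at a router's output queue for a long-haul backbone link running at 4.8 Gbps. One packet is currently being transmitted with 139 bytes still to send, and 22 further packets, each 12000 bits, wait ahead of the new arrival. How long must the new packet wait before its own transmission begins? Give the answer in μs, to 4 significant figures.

Each queued packet: L/R = 12000/4800000000 = 2.5 μs.
22 queued → 55 μs.
Plus remaining 1112 bits of current packet: 0.231667 μs.
Queuing delay = 55.23 μs.

55.23 μs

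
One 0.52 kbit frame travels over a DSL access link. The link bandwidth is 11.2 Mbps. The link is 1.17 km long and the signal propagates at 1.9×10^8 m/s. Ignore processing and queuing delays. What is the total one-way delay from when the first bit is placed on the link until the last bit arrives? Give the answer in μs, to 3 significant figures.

L = 520 bits.
Transmission delay = L/R = 520 / 11200000 = 46.4286 μs.
Propagation delay = d/s = 1170 m / 190000000 m/s = 6.15789 μs.
Total = 52.6 μs.

52.6 μs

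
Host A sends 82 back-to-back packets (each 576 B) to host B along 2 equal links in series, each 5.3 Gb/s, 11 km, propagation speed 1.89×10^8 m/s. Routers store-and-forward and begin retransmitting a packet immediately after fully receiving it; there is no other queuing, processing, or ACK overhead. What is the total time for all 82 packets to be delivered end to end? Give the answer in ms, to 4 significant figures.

Per-hop transmission t_tx = L/R = 4608/5300000000 = 0.000869434 ms.
Per-hop propagation t_prop = 11000/189000000 = 0.0582011 ms.
Pipeline fill: first packet needs 2·t_tx to clear all hops; remaining 81 packets each add one t_tx.
Total = (2+82-1)·t_tx + 2·t_prop = 83·0.000869434 + 2·0.0582011 = 0.1886 ms.

0.1886 ms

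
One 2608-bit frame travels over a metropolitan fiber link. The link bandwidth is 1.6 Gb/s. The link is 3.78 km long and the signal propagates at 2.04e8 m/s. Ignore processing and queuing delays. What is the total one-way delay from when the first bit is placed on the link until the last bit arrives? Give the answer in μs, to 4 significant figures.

Transmission delay = L/R = 2608 / 1600000000 = 1.63 μs.
Propagation delay = d/s = 3780 m / 204000000 m/s = 18.5294 μs.
Total = 20.16 μs.

20.16 μs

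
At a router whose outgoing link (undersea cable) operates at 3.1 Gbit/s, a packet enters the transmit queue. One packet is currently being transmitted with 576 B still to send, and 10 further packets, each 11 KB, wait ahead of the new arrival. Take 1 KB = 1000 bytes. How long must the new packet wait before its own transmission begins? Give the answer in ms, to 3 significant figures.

Each queued packet: L/R = 88000/3100000000 = 0.0283871 ms.
10 queued → 0.283871 ms.
Plus remaining 4608 bits of current packet: 0.00148645 ms.
Queuing delay = 0.285 ms.

0.285 ms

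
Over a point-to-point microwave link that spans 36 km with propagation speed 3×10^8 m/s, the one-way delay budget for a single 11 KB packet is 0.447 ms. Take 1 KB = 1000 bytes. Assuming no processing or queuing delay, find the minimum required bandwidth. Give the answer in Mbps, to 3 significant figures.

269 Mbps

L = 88000 bits.
Propagation delay = 36000 / 300000000 = 0.12 ms.
Transmission budget = 0.447 − 0.12 = 0.327 ms.
R ≥ L / t_tx = 88000 bits / 0.000327 s = 269 Mbps.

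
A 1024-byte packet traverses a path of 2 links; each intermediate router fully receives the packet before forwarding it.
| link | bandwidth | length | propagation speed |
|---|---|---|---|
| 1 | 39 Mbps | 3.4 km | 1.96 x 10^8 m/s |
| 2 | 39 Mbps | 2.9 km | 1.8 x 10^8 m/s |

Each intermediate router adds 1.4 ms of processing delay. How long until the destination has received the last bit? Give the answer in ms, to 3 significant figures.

1.85 ms

L = 1024 × 8 = 8192 bits.
Transmission delay per hop = L/R = 8192/39000000 = 0.210051 ms; 2 hops → 0.420103 ms.
Propagation delays (d/s per hop): 0.0173469, 0.0161111 ms; sum = 0.033458 ms.
Processing at 1 router(s): 1 × 1.4 ms = 1.4 ms.
End-to-end = 1.85 ms.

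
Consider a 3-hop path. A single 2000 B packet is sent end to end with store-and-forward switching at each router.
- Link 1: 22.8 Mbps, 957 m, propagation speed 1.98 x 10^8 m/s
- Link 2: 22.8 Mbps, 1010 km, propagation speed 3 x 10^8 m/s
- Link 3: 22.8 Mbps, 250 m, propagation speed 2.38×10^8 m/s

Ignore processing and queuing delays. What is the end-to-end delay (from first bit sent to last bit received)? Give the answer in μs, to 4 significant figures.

5478 μs

L = 2000 × 8 = 16000 bits.
Transmission delay per hop = L/R = 16000/22800000 = 701.754 μs; 3 hops → 2105.26 μs.
Propagation delays (d/s per hop): 4.83333, 3366.67, 1.05042 μs; sum = 3372.55 μs.
End-to-end = 5478 μs.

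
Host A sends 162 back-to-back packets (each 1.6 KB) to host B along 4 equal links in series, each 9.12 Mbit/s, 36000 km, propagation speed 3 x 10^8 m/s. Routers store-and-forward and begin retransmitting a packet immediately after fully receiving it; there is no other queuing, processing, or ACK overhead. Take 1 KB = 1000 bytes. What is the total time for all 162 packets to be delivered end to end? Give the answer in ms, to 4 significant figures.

711.6 ms

Per-hop transmission t_tx = L/R = 12800/9120000 = 1.40351 ms.
Per-hop propagation t_prop = 36000000/300000000 = 120 ms.
Pipeline fill: first packet needs 4·t_tx to clear all hops; remaining 161 packets each add one t_tx.
Total = (4+162-1)·t_tx + 4·t_prop = 165·1.40351 + 4·120 = 711.6 ms.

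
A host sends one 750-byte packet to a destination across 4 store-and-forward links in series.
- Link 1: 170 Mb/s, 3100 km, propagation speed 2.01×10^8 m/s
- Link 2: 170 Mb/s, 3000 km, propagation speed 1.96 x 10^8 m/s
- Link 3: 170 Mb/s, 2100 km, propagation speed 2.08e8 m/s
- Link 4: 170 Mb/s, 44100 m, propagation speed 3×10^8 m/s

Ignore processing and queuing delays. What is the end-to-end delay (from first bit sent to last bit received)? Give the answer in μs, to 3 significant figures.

L = 750 × 8 = 6000 bits.
Transmission delay per hop = L/R = 6000/170000000 = 35.2941 μs; 4 hops → 141.176 μs.
Propagation delays (d/s per hop): 15422.9, 15306.1, 10096.2, 147 μs; sum = 40972.2 μs.
End-to-end = 41100 μs.

41100 μs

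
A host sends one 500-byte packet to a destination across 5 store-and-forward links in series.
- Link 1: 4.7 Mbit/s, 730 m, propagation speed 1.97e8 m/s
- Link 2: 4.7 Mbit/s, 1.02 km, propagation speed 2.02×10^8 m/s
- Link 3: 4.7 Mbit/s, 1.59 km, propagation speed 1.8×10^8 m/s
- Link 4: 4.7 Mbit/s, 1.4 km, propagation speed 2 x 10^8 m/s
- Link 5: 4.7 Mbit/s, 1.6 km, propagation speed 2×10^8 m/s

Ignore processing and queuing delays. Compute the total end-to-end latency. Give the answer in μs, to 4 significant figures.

4288 μs

L = 500 × 8 = 4000 bits.
Transmission delay per hop = L/R = 4000/4700000 = 851.064 μs; 5 hops → 4255.32 μs.
Propagation delays (d/s per hop): 3.70558, 5.0495, 8.83333, 7, 8 μs; sum = 32.5884 μs.
End-to-end = 4288 μs.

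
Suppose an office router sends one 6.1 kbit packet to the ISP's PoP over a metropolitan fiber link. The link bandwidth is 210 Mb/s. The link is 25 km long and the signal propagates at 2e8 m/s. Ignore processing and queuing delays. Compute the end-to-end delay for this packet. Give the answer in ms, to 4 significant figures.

0.1540 ms

L = 6100 bits.
Transmission delay = L/R = 6100 / 210000000 = 0.0290476 ms.
Propagation delay = d/s = 25000 m / 200000000 m/s = 0.125 ms.
Total = 0.1540 ms.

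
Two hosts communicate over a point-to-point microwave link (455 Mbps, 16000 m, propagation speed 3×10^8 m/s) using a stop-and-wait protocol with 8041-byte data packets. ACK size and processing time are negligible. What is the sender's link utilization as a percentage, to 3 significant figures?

t_tx = L/R = 64328/455000000 = 0.00014138 s.
t_prop = 16000/300000000 = 5.33333e-05 s; RTT = 0.000106667 s.
Cycle = t_tx + RTT = 0.000248047 s.
Utilization = t_tx / cycle = 0.00014138/0.000248047 = 57.0 %.

57.0 %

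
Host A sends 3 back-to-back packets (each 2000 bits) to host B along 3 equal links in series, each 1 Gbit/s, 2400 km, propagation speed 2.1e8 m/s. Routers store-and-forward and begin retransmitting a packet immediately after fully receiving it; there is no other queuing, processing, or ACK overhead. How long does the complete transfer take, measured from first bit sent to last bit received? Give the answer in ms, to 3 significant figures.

34.3 ms

Per-hop transmission t_tx = L/R = 2000/1000000000 = 0.002 ms.
Per-hop propagation t_prop = 2400000/210000000 = 11.4286 ms.
Pipeline fill: first packet needs 3·t_tx to clear all hops; remaining 2 packets each add one t_tx.
Total = (3+3-1)·t_tx + 3·t_prop = 5·0.002 + 3·11.4286 = 34.3 ms.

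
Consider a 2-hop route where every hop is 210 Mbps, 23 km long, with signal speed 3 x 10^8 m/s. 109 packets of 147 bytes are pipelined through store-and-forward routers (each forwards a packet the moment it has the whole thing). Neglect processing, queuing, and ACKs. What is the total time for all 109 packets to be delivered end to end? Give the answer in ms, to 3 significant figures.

Per-hop transmission t_tx = L/R = 1176/210000000 = 0.0056 ms.
Per-hop propagation t_prop = 23000/300000000 = 0.0766667 ms.
Pipeline fill: first packet needs 2·t_tx to clear all hops; remaining 108 packets each add one t_tx.
Total = (2+109-1)·t_tx + 2·t_prop = 110·0.0056 + 2·0.0766667 = 0.769 ms.

0.769 ms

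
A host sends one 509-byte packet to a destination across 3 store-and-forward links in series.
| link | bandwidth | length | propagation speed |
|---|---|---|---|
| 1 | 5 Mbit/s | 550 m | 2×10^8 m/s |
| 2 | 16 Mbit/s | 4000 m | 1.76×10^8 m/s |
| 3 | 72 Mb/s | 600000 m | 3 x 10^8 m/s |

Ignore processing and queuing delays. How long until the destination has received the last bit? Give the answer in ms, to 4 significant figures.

L = 509 × 8 = 4072 bits.
Transmission delays (L/R per hop): 0.8144, 0.2545, 0.0565556 ms; sum = 1.12546 ms.
Propagation delays (d/s per hop): 0.00275, 0.0227273, 2 ms; sum = 2.02548 ms.
End-to-end = 3.151 ms.

3.151 ms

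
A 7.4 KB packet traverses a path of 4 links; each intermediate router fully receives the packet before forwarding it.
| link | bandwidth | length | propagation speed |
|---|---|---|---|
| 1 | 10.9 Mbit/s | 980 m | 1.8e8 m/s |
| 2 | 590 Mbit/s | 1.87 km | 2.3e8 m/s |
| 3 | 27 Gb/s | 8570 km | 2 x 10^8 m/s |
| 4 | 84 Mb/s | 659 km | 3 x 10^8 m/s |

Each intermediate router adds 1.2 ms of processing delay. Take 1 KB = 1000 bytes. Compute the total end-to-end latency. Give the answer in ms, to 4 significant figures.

54.90 ms

L = 59200 bits.
Transmission delays (L/R per hop): 5.43119, 0.100339, 0.00219259, 0.704762 ms; sum = 6.23849 ms.
Propagation delays (d/s per hop): 0.00544444, 0.00813043, 42.85, 2.19667 ms; sum = 45.0602 ms.
Processing at 3 router(s): 3 × 1.2 ms = 3.6 ms.
End-to-end = 54.90 ms.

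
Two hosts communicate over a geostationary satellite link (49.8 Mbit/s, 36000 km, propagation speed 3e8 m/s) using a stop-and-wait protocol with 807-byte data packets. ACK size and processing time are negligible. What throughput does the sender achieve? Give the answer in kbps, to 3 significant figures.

t_tx = L/R = 6456/49800000 = 0.000129639 s.
t_prop = 36000000/300000000 = 0.12 s; RTT = 0.24 s.
Cycle = t_tx + RTT = 0.24013 s.
Throughput = L / cycle = 6456 / 0.24013 = 26.9 kbps.

26.9 kbps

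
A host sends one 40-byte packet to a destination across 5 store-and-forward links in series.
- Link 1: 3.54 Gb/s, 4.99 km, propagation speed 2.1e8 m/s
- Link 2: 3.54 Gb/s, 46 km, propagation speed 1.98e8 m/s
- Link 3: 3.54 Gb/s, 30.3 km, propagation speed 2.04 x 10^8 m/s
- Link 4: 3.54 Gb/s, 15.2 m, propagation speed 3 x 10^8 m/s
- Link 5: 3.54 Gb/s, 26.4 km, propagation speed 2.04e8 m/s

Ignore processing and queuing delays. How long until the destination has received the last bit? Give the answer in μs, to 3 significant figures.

535 μs

L = 40 × 8 = 320 bits.
Transmission delay per hop = L/R = 320/3540000000 = 0.0903955 μs; 5 hops → 0.451977 μs.
Propagation delays (d/s per hop): 23.7619, 232.323, 148.529, 0.0506667, 129.412 μs; sum = 534.077 μs.
End-to-end = 535 μs.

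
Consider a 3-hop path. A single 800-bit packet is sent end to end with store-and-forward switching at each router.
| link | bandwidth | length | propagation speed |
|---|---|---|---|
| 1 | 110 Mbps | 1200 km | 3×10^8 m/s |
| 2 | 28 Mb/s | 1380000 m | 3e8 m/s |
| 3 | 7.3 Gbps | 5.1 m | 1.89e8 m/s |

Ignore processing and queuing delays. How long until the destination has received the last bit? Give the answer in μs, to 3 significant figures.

Transmission delays (L/R per hop): 7.27273, 28.5714, 0.109589 μs; sum = 35.9537 μs.
Propagation delays (d/s per hop): 4000, 4600, 0.0269841 μs; sum = 8600.03 μs.
End-to-end = 8640 μs.

8640 μs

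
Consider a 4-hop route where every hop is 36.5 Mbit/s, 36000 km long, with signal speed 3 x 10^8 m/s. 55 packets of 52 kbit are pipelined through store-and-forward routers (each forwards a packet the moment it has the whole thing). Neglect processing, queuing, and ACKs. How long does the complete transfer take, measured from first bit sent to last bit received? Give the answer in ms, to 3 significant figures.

Per-hop transmission t_tx = L/R = 52000/36500000 = 1.42466 ms.
Per-hop propagation t_prop = 36000000/300000000 = 120 ms.
Pipeline fill: first packet needs 4·t_tx to clear all hops; remaining 54 packets each add one t_tx.
Total = (4+55-1)·t_tx + 4·t_prop = 58·1.42466 + 4·120 = 563 ms.

563 ms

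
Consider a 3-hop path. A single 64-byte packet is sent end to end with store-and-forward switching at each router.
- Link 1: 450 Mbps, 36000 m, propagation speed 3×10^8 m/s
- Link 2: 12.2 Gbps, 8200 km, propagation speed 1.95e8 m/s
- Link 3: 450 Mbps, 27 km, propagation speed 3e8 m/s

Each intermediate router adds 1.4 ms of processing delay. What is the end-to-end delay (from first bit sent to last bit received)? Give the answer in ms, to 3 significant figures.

45.1 ms

L = 64 × 8 = 512 bits.
Transmission delays (L/R per hop): 0.00113778, 4.19672e-05, 0.00113778 ms; sum = 0.00231752 ms.
Propagation delays (d/s per hop): 0.12, 42.0513, 0.09 ms; sum = 42.2613 ms.
Processing at 2 router(s): 2 × 1.4 ms = 2.8 ms.
End-to-end = 45.1 ms.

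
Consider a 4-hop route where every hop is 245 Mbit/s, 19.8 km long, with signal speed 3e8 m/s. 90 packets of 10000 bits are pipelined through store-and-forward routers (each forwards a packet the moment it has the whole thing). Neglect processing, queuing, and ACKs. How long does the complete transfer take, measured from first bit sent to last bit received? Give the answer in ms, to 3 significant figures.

4.06 ms

Per-hop transmission t_tx = L/R = 10000/245000000 = 0.0408163 ms.
Per-hop propagation t_prop = 19800/300000000 = 0.066 ms.
Pipeline fill: first packet needs 4·t_tx to clear all hops; remaining 89 packets each add one t_tx.
Total = (4+90-1)·t_tx + 4·t_prop = 93·0.0408163 + 4·0.066 = 4.06 ms.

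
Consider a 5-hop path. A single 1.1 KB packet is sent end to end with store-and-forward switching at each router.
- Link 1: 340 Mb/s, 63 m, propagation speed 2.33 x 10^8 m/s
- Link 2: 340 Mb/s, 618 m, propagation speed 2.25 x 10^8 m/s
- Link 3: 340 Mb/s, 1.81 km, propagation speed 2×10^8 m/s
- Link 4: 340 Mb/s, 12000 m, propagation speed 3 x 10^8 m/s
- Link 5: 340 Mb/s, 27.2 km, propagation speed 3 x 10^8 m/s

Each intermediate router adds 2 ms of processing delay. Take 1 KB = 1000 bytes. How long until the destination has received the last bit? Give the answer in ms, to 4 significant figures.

L = 8800 bits.
Transmission delay per hop = L/R = 8800/340000000 = 0.0258824 ms; 5 hops → 0.129412 ms.
Propagation delays (d/s per hop): 0.000270386, 0.00274667, 0.00905, 0.04, 0.0906667 ms; sum = 0.142734 ms.
Processing at 4 router(s): 4 × 2 ms = 8 ms.
End-to-end = 8.272 ms.

8.272 ms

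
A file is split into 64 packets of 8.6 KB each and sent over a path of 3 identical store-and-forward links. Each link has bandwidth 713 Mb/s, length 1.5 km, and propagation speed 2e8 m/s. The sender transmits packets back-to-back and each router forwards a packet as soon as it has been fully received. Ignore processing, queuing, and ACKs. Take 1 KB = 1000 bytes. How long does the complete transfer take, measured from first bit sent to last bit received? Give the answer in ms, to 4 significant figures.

Per-hop transmission t_tx = L/R = 68800/713000000 = 0.0964937 ms.
Per-hop propagation t_prop = 1500/200000000 = 0.0075 ms.
Pipeline fill: first packet needs 3·t_tx to clear all hops; remaining 63 packets each add one t_tx.
Total = (3+64-1)·t_tx + 3·t_prop = 66·0.0964937 + 3·0.0075 = 6.391 ms.

6.391 ms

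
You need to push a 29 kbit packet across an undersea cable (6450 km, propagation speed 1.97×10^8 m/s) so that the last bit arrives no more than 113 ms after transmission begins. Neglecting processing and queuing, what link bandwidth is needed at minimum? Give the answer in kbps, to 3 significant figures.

361 kbps

Propagation delay = 6450000 / 197000000 = 32.7411 ms.
Transmission budget = 113 − 32.7411 = 80.2589 ms.
R ≥ L / t_tx = 29000 bits / 0.0802589 s = 361 kbps.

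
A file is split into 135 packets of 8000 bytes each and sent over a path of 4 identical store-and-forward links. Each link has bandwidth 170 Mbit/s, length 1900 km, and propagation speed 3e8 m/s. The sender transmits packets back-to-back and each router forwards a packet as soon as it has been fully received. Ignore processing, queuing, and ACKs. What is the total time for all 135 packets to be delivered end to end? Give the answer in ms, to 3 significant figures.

77.3 ms

Per-hop transmission t_tx = L/R = 64000/170000000 = 0.376471 ms.
Per-hop propagation t_prop = 1900000/300000000 = 6.33333 ms.
Pipeline fill: first packet needs 4·t_tx to clear all hops; remaining 134 packets each add one t_tx.
Total = (4+135-1)·t_tx + 4·t_prop = 138·0.376471 + 4·6.33333 = 77.3 ms.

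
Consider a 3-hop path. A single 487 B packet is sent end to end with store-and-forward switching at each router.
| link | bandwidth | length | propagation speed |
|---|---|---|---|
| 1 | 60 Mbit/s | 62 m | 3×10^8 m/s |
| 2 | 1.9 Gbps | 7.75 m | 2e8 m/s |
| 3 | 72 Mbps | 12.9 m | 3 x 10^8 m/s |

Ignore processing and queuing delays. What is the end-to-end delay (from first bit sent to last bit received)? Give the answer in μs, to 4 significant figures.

L = 487 × 8 = 3896 bits.
Transmission delays (L/R per hop): 64.9333, 2.05053, 54.1111 μs; sum = 121.095 μs.
Propagation delays (d/s per hop): 0.206667, 0.03875, 0.043 μs; sum = 0.288417 μs.
End-to-end = 121.4 μs.

121.4 μs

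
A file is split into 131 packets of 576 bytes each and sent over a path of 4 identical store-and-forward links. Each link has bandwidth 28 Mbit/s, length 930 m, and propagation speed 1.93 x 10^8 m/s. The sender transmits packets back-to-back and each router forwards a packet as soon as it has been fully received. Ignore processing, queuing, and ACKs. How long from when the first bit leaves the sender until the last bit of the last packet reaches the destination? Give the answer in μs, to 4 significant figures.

Per-hop transmission t_tx = L/R = 4608/28000000 = 164.571 μs.
Per-hop propagation t_prop = 930/193000000 = 4.81865 μs.
Pipeline fill: first packet needs 4·t_tx to clear all hops; remaining 130 packets each add one t_tx.
Total = (4+131-1)·t_tx + 4·t_prop = 134·164.571 + 4·4.81865 = 22070 μs.

22070 μs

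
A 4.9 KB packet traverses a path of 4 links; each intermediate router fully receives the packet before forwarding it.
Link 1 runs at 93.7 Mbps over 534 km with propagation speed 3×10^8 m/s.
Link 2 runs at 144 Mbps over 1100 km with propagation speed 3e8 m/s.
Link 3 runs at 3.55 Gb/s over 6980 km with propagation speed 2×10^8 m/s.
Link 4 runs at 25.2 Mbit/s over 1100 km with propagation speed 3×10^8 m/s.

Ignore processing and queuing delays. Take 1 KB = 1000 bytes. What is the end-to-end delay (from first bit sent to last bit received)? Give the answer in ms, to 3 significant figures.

L = 39200 bits.
Transmission delays (L/R per hop): 0.418356, 0.272222, 0.0110423, 1.55556 ms; sum = 2.25718 ms.
Propagation delays (d/s per hop): 1.78, 3.66667, 34.9, 3.66667 ms; sum = 44.0133 ms.
End-to-end = 46.3 ms.

46.3 ms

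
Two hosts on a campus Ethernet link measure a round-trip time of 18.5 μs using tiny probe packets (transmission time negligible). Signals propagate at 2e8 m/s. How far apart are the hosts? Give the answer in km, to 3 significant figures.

One-way propagation = RTT/2 = 9.25 μs.
d = s × t = 200000000 × 9.25e-06 = 1.85 km.

1.85 km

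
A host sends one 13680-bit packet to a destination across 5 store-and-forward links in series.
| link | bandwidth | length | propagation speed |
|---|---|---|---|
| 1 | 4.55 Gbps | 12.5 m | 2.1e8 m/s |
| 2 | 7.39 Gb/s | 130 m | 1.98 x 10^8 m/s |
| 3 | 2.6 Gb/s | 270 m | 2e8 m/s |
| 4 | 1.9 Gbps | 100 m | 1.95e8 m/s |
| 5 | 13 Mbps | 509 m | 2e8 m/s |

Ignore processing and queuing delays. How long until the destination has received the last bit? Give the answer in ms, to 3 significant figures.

Transmission delays (L/R per hop): 0.00300659, 0.00185115, 0.00526154, 0.0072, 1.05231 ms; sum = 1.06963 ms.
Propagation delays (d/s per hop): 5.95238e-05, 0.000656566, 0.00135, 0.000512821, 0.002545 ms; sum = 0.00512391 ms.
End-to-end = 1.07 ms.

1.07 ms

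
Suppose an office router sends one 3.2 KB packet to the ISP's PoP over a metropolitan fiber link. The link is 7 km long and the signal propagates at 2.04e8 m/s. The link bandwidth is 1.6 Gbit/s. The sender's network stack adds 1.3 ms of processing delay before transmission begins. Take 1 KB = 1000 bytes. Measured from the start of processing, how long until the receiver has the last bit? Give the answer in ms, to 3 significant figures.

1.35 ms

L = 25600 bits.
Transmission delay = L/R = 25600 / 1600000000 = 0.016 ms.
Propagation delay = d/s = 7000 m / 204000000 m/s = 0.0343137 ms.
Plus processing delay 1.3 ms = 1.3 ms.
Total = 1.35 ms.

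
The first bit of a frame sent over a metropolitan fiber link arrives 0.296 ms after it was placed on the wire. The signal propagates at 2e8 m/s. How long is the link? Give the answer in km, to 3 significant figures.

d = s × t_prop = 200000000 × 0.000296 = 59.2 km.

59.2 km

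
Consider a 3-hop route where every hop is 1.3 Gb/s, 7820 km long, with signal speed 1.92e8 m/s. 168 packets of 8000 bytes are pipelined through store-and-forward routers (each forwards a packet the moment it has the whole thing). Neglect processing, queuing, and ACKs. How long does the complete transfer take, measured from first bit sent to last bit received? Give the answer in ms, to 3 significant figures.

Per-hop transmission t_tx = L/R = 64000/1300000000 = 0.0492308 ms.
Per-hop propagation t_prop = 7820000/192000000 = 40.7292 ms.
Pipeline fill: first packet needs 3·t_tx to clear all hops; remaining 167 packets each add one t_tx.
Total = (3+168-1)·t_tx + 3·t_prop = 170·0.0492308 + 3·40.7292 = 131 ms.

131 ms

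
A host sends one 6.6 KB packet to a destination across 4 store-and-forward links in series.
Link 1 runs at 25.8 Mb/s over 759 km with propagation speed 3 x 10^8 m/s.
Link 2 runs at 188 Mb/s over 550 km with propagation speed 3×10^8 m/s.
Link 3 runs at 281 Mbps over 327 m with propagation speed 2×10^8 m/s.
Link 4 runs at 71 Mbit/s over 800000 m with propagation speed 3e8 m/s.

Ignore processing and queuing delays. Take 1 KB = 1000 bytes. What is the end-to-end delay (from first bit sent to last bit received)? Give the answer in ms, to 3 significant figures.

10.3 ms

L = 52800 bits.
Transmission delays (L/R per hop): 2.04651, 0.280851, 0.1879, 0.743662 ms; sum = 3.25893 ms.
Propagation delays (d/s per hop): 2.53, 1.83333, 0.001635, 2.66667 ms; sum = 7.03164 ms.
End-to-end = 10.3 ms.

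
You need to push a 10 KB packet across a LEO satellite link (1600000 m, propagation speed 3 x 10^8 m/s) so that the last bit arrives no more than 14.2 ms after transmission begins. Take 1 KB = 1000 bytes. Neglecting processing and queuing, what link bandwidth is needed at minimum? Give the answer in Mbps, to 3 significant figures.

9.02 Mbps

L = 80000 bits.
Propagation delay = 1600000 / 300000000 = 5.33333 ms.
Transmission budget = 14.2 − 5.33333 = 8.86667 ms.
R ≥ L / t_tx = 80000 bits / 0.00886667 s = 9.02 Mbps.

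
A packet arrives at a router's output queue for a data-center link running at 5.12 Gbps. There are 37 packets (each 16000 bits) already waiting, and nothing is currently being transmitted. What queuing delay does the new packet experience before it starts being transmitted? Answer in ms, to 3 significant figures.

Each queued packet: L/R = 16000/5120000000 = 0.003125 ms.
37 queued → 0.115625 ms.
Queuing delay = 0.116 ms.

0.116 ms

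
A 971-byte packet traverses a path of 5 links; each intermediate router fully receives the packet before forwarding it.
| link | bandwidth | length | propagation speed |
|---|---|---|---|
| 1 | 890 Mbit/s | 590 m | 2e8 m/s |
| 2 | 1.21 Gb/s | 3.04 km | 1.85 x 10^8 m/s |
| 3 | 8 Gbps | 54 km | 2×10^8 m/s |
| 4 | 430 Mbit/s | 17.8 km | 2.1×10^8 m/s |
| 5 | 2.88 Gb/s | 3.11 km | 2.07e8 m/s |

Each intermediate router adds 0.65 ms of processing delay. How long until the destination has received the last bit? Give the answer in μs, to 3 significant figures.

L = 971 × 8 = 7768 bits.
Transmission delays (L/R per hop): 8.72809, 6.41983, 0.971, 18.0651, 2.69722 μs; sum = 36.8813 μs.
Propagation delays (d/s per hop): 2.95, 16.4324, 270, 84.7619, 15.0242 μs; sum = 389.168 μs.
Processing at 4 router(s): 4 × 0.65 ms = 2600 μs.
End-to-end = 3030 μs.

3030 μs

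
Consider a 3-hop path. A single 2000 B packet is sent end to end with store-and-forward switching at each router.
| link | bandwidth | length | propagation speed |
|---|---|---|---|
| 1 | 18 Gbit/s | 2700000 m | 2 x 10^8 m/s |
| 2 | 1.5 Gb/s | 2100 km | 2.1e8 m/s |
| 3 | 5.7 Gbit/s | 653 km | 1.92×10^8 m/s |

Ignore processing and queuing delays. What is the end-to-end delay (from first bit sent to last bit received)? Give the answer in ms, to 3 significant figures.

L = 2000 × 8 = 16000 bits.
Transmission delays (L/R per hop): 0.000888889, 0.0106667, 0.00280702 ms; sum = 0.0143626 ms.
Propagation delays (d/s per hop): 13.5, 10, 3.40104 ms; sum = 26.901 ms.
End-to-end = 26.9 ms.

26.9 ms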